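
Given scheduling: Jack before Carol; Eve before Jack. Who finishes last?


Constraints: Jack before Carol; Eve before Jack
The last task can have nothing scheduled after it, so it must never appear on the left of a 'before'.
Tasks appearing before some other task: Jack, Eve.
The only task not in that list is Carol → it is last.

Carol


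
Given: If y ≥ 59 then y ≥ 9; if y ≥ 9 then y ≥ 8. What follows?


Hypothetical syllogism: P → Q, Q → R ⊢ P → R
Premise 1: y ≥ 59 → y ≥ 9
Premise 2: y ≥ 9 → y ≥ 8
Chain the implications: the middle term (y ≥ 9) links the two.
Conclusion: If y ≥ 59, then y ≥ 8.

If y ≥ 59, then y ≥ 8.


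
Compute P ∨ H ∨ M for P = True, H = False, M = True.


P = True, H = False, M = True
Step 1: P ∨ H = True OR False = True
Step 2: True ∨ M = True OR True = True
OR is true when at least one operand is true.

True


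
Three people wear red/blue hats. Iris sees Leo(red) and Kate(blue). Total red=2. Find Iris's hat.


Total red = 2, seen red = 1
Own red = 2 - 1 = 1
Iris's hat is red.

red


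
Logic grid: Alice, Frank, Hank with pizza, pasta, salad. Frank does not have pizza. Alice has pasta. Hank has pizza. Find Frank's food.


From clues:
  Hank → pizza
  Alice → pasta
By elimination, Frank gets the remaining.

salad


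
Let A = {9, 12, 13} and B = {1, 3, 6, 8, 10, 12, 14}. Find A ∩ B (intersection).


A = {9, 12, 13}
B = {1, 3, 6, 8, 10, 12, 14}
Operation: intersection
Elements in both: 12

{12}


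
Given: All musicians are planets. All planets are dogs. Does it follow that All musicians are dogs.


Premise 1: All musicians are planets.
Premise 2: All planets are dogs.
Conclusion: All musicians are dogs.
Barbara syllogism (AAA-1): All A are B, All B are C → All A are C.
Middle term (planets) distributed in premise 2.

Valid


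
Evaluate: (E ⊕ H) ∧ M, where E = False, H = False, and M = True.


E = False, H = False, M = True
Step 1: E ⊕ H = False XOR False = False
Step 2: False ∧ M = False AND True = False
XOR true when exactly one of E,H is true; then AND with M.

False


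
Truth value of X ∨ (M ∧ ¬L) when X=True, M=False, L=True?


X = True, M = False, L = True
Expression: X ∨ (M ∧ ¬L)
Step 1: ¬L = NOT True = False
Step 2: M ∧ ¬L = False AND False = False
Step 3: X ∨ (False) = True OR False = True

True


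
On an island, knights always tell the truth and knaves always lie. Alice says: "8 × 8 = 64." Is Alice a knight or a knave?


Statement: "8 × 8 = 64."
Actual: 8 × 8 = 64
Claimed: 64
Statement is TRUE → Alice tells the truth → Knight

Knight


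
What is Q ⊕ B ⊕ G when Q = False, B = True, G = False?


Q = False, B = True, G = False
Step 1: Q ⊕ B = False XOR True = True
Step 2: True ⊕ G = True XOR False = True
XOR is true when an odd number of operands are true.

True


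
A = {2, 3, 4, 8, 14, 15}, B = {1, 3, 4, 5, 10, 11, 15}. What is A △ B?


A = {2, 3, 4, 8, 14, 15}
B = {1, 3, 4, 5, 10, 11, 15}
Operation: symmetric difference
In A only: [2, 8, 14], in B only: [1, 5, 10, 11]

{1, 2, 5, 8, 10, 11, 14}


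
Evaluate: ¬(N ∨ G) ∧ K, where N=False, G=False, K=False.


N = False, G = False, K = False
Expression: ¬(N ∨ G) ∧ K
Step 1: N ∨ G = False OR False = False
Step 2: ¬(N ∨ G) = NOT False = True
Step 3: (True) ∧ K = True AND False = False

False


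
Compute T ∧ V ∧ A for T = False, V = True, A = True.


T = False, V = True, A = True
Step 1: T ∧ V = False AND True = False
Step 2: (False) ∧ A = (False) AND True = False
AND is true only when ALL operands are true.

False


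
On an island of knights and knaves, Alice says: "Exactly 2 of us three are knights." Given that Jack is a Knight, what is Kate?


Alice claims exactly 2 knights among Alice, Jack, Kate.
Given: Jack is a Knight.

Case 1: Alice is a Knight (tells truth)
  Then exactly 2 of the three are knights.
  Counting Alice, Jack: 2 knight(s) so far. Need 0 more → Kate = Knave.
Case 2: Alice is a Knave (lies)
  Then the count is NOT 2.
  If Kate = Knight, count = 2 = 2 → claim would be true, contradicts lie.
  If Kate = Knave, count = 1 ≠ 2 → lie confirmed ✓

Kate is a Knave.

Knave


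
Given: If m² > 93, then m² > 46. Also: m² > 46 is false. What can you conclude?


Modus tollens: P → Q, ¬Q ⊢ ¬P
P: m² > 93
Q: m² > 46
We have P → Q and Q is false.
By modus tollens, P must be false.

It is not the case that m² > 93


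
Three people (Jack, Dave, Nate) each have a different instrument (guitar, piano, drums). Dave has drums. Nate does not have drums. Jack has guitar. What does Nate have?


From clues:
  Jack → guitar
  Dave → drums
By elimination, Nate gets the remaining.

piano


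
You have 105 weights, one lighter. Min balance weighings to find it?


Each weighing has 3 outcomes (left heavy / balance / right heavy), so k weighings distinguish at most 3^k cases; splitting into three near-equal groups achieves this.
Need 3^k ≥ 105: 3^4 = 81 < 105 ≤ 3^5 = 243
k = ⌈log₃(105)⌉ = 5

5


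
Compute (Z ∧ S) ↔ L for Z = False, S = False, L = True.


Z = False, S = False, L = True
Step 1: Z ∧ S = False AND False = False
Step 2: (False) ↔ L: true when both sides have same truth value.
Result: False ↔ True = False

False


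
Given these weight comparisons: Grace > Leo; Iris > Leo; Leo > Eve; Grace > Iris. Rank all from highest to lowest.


Constraints: Grace > Leo; Iris > Leo; Leo > Eve; Grace > Iris
Method: at each step, the next-highest is the one remaining person who never appears on the smaller side of a constraint between remaining people.
  Step 1: remaining {Iris, Leo, Eve, Grace}; on the smaller side: {Iris, Leo, Eve} → Grace is next (Grace > Leo; Grace > Iris).
  Step 2: remaining {Iris, Leo, Eve}; on the smaller side: {Leo, Eve} → Iris is next (Iris > Leo).
  Step 3: remaining {Leo, Eve}; on the smaller side: {Eve} → Leo is next (Leo > Eve).
  Step 4: only Eve remains → lowest.
Final ranking (highest to lowest):

Grace > Iris > Leo > Eve


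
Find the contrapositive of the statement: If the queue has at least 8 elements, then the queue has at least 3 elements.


Original: If the queue has at least 8 elements, then the queue has at least 3 elements
Contrapositive: If ¬Q, then ¬P
Negate Q: not (the queue has at least 3 elements)
Negate P: not (the queue has at least 8 elements)

If not (the queue has at least 3 elements), then not (the queue has at least 8 elements).


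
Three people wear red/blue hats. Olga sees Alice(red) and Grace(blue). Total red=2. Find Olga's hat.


Total red = 2, seen red = 1
Own red = 2 - 1 = 1
Olga's hat is red.

red


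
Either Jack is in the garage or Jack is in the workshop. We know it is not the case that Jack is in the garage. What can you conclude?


Disjunctive syllogism: P ∨ Q, ¬P ⊢ Q
Disjunction: Jack is in the garage ∨ Jack is in the workshop
We know it is not the case that Jack is in the garage.
By disjunctive syllogism, the other disjunct must be true.

Jack is in the workshop


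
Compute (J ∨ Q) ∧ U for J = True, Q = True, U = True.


J = True, Q = True, U = True
Step 1: J ∨ Q = True OR True = True
Step 2: True ∧ U = True AND True = True
OR is true when at least one operand is true; AND requires both.

True


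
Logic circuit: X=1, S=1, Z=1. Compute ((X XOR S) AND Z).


X XOR S = 1^1 = 0
0 AND 1 = 0

0


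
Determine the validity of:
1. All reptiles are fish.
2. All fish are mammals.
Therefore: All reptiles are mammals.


Premise 1: All reptiles are fish.
Premise 2: All fish are mammals.
Conclusion: All reptiles are mammals.
Barbara syllogism (AAA-1): All A are B, All B are C → All A are C.
Middle term (fish) distributed in premise 2.

Valid


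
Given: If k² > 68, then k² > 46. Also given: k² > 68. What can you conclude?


Modus ponens: P → Q, P ⊢ Q
P: k² > 68
Q: k² > 46
We have P → Q and P is true.
By modus ponens, Q must be true.

k² > 46


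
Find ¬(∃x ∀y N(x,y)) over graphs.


Original: ∃x ∀y N(x,y)
Rule: ¬∀→∃, ¬∃→∀, negate predicate.
Negation: ∀x ∃y ¬N(x,y)

∀x ∃y ¬N(x,y)


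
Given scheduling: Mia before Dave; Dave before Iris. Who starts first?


Constraints: Mia before Dave; Dave before Iris
The first task can have nothing scheduled before it, so it must never appear on the right of a 'before'.
Tasks appearing after some 'before': Dave, Iris.
The only task not in that list is Mia → it is first.

Mia


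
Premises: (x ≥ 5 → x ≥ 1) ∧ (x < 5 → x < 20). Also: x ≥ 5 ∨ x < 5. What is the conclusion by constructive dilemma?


Constructive dilemma: (P → Q) ∧ (R → S), P ∨ R ⊢ Q ∨ S
Premise 1: x ≥ 5 → x ≥ 1
Premise 2: x < 5 → x < 20
Premise 3: x ≥ 5 ∨ x < 5
Case 1: Assuming x ≥ 5, then by Premise 1, x ≥ 1.
Case 2: Assuming x < 5, then by Premise 2, x < 20.
Since one of x ≥ 5 or x < 5 must hold, we get x ≥ 1 or x < 20.

x ≥ 1 or x < 20.


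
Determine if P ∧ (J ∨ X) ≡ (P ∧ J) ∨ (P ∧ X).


Expression 1: P ∧ (J ∨ X)
Expression 2: (P ∧ J) ∨ (P ∧ X)
Truth table (P J X | Expr1 Expr2):
  T T T |   T     T
  T T F |   T     T
  T F T |   T     T
  T F F |   F     F
  F T T |   F     F
  F T F |   F     F
  F F T |   F     F
  F F F |   F     F
All 8 rows agree, so the expressions are logically equivalent.

Yes


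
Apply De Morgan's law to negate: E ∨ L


De Morgan's law: ¬(P ∨ Q) ≡ ¬P ∧ ¬Q
¬(E ∨ L) = ¬E ∧ ¬L

¬E ∧ ¬L


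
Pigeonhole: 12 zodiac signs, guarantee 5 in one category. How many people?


Pigeonhole: to guarantee k in one of n categories, need (k-1)×n + 1.
k = 5, n = 12
Minimum = (5-1) × 12 + 1 = 4 × 12 + 1

49


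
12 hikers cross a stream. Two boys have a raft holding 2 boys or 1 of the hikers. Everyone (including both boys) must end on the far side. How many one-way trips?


Per crossing of one of the hikers: boys→, one←, one of the hikers→, one← = 4 trips
12 × 4 = 48, + 1 final boys→ = 49
Minimum trips = 49

49


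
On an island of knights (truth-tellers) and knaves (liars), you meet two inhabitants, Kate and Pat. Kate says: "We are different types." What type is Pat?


Kate says: "We are different types."
Case 1: Kate is a Knight (truth-teller)
  Statement is true → they ARE different → Pat is a Knave
Case 2: Kate is a Knave (liar)
  Statement is false → they are NOT different → Pat is a Knave
In both cases, Pat is a Knave.

Knave


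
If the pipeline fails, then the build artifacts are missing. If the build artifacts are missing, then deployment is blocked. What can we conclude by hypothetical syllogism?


Hypothetical syllogism: P → Q, Q → R ⊢ P → R
Premise 1: the pipeline fails → the build artifacts are missing
Premise 2: the build artifacts are missing → deployment is blocked
Chain the implications: the middle term (the build artifacts are missing) links the two.
Conclusion: If the pipeline fails, then deployment is blocked.

If the pipeline fails, then deployment is blocked.


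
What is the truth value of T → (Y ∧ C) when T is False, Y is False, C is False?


T = False, Y = False, C = False
Step 1: Y ∧ C = False AND False = False
Step 2: T → (False): false only when T=True and consequent=False.
Result: True

True


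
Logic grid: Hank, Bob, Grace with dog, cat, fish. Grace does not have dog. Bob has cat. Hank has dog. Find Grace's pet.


From clues:
  Bob → cat
  Hank → dog
By elimination, Grace gets the remaining.

fish


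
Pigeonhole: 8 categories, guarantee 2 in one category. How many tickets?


Pigeonhole: to guarantee k in one of n categories, need (k-1)×n + 1.
k = 2, n = 8
Minimum = (2-1) × 8 + 1 = 1 × 8 + 1

9


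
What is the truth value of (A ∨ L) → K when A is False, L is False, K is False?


A = False, L = False, K = False
Step 1: A ∨ L = False OR False = False
Step 2: (False) → K: false only when antecedent=True and K=False.
Result: True

True


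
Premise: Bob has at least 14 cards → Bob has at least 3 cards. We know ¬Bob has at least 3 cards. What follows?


Modus tollens: P → Q, ¬Q ⊢ ¬P
P: Bob has at least 14 cards
Q: Bob has at least 3 cards
We have P → Q and Q is false.
By modus tollens, P must be false.

It is not the case that Bob has at least 14 cards


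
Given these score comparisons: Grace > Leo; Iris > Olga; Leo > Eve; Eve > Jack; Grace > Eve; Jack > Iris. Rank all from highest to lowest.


Constraints: Grace > Leo; Iris > Olga; Leo > Eve; Eve > Jack; Grace > Eve; Jack > Iris
Method: at each step, the next-highest is the one remaining person who never appears on the smaller side of a constraint between remaining people.
  Step 1: remaining {Olga, Iris, Leo, Jack, Eve, Grace}; on the smaller side: {Olga, Iris, Leo, Jack, Eve} → Grace is next (Grace > Leo; Grace > Eve).
  Step 2: remaining {Olga, Iris, Leo, Jack, Eve}; on the smaller side: {Olga, Iris, Jack, Eve} → Leo is next (Leo > Eve).
  Step 3: remaining {Olga, Iris, Jack, Eve}; on the smaller side: {Olga, Iris, Jack} → Eve is next (Eve > Jack).
  Step 4: remaining {Olga, Iris, Jack}; on the smaller side: {Olga, Iris} → Jack is next (Jack > Iris).
  Step 5: remaining {Olga, Iris}; on the smaller side: {Olga} → Iris is next (Iris > Olga).
  Step 6: only Olga remains → lowest.
Final ranking (highest to lowest):

Grace > Leo > Eve > Jack > Iris > Olga


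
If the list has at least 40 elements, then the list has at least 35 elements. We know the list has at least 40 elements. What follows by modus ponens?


Modus ponens: P → Q, P ⊢ Q
P: the list has at least 40 elements
Q: the list has at least 35 elements
We have P → Q and P is true.
By modus ponens, Q must be true.

The list has at least 35 elements


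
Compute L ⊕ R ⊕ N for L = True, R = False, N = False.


L = True, R = False, N = False
Step 1: L ⊕ R = True XOR False = True
Step 2: True ⊕ N = True XOR False = True
XOR is true when an odd number of operands are true.

True


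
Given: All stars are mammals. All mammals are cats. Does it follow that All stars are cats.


Premise 1: All stars are mammals.
Premise 2: All mammals are cats.
Conclusion: All stars are cats.
Barbara syllogism (AAA-1): All A are B, All B are C → All A are C.
Middle term (mammals) distributed in premise 2.

Valid


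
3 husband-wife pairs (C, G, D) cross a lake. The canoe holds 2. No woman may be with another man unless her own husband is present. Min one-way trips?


Label couples C, G, D (H = husband, W = wife).
Counting alone: 6 people, the canoe carries 2 and someone must bring it back, so each round trip nets at most +1 on the far side until the last crossing → at least 9 trips. The jealousy constraint makes 9 impossible; the shortest valid schedule has 11:
1. WC+WG →  (far: WC,WG; near: HC,HG,HD,WD)
2. WC ←       (far: WG; near: HC,HG,HD,WC,WD)
3. WC+WD →  (far: WC,WG,WD; near: HC,HG,HD)
4. WC ←       (far: WG,WD; near: HC,HG,HD,WC)
5. HG+HD →  (far: HG,WG,HD,WD; near: HC,WC)
6. HG+WG ←  (far: HD,WD; near: HC,WC,HG,WG)
7. HC+HG →  (far: HC,HG,HD,WD; near: WC,WG)
8. WD ←       (far: HC,HG,HD; near: WC,WG,WD)
9. WC+WG →  (far: HC,WC,HG,WG,HD; near: WD)
10. HD ←      (far: HC,WC,HG,WG; near: HD,WD)
11. HD+WD → (far: all six; near: empty)
In every state each wife is either with her husband or with no other man.
Minimum trips = 11

11


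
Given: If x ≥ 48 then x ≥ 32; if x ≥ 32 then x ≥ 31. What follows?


Hypothetical syllogism: P → Q, Q → R ⊢ P → R
Premise 1: x ≥ 48 → x ≥ 32
Premise 2: x ≥ 32 → x ≥ 31
Chain the implications: the middle term (x ≥ 32) links the two.
Conclusion: If x ≥ 48, then x ≥ 31.

If x ≥ 48, then x ≥ 31.


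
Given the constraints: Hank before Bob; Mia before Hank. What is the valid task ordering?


Constraints: Hank before Bob; Mia before Hank
Method: repeatedly schedule the remaining task that has no remaining task required before it.
  Step 1: remaining {Mia, Hank, Bob}; every task except Mia still has a predecessor pending → schedule Mia.
  Step 2: remaining {Hank, Bob}; every task except Hank still has a predecessor pending → schedule Hank.
  Step 3: only Bob remains → schedule Bob.
Resulting order:

Mia → Hank → Bob


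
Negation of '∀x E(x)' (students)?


Original: ∀x E(x)
Rule: ¬∀→∃, ¬∃→∀, negate predicate.
Negation: ∃x ¬E(x)

∃x ¬E(x)


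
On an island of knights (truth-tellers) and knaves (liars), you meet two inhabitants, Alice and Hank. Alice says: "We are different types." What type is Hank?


Alice says: "We are different types."
Case 1: Alice is a Knight (truth-teller)
  Statement is true → they ARE different → Hank is a Knave
Case 2: Alice is a Knave (liar)
  Statement is false → they are NOT different → Hank is a Knave
In both cases, Hank is a Knave.

Knave


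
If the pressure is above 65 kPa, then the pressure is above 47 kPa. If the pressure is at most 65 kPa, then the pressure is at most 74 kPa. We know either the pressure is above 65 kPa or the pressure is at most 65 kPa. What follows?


Constructive dilemma: (P → Q) ∧ (R → S), P ∨ R ⊢ Q ∨ S
Premise 1: the pressure is above 65 kPa → the pressure is above 47 kPa
Premise 2: the pressure is at most 65 kPa → the pressure is at most 74 kPa
Premise 3: the pressure is above 65 kPa ∨ the pressure is at most 65 kPa
Case 1: Assuming the pressure is above 65 kPa, then by Premise 1, the pressure is above 47 kPa.
Case 2: Assuming the pressure is at most 65 kPa, then by Premise 2, the pressure is at most 74 kPa.
Since one of the pressure is above 65 kPa or the pressure is at most 65 kPa must hold, we get the pressure is above 47 kPa or the pressure is at most 74 kPa.

The pressure is above 47 kPa or the pressure is at most 74 kPa.


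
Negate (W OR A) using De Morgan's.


De Morgan's law: ¬(P ∨ Q) ≡ ¬P ∧ ¬Q
¬(W ∨ A) = ¬W ∧ ¬A

¬W ∧ ¬A


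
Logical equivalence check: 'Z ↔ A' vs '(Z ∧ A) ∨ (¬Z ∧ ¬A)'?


Expression 1: Z ↔ A
Expression 2: (Z ∧ A) ∨ (¬Z ∧ ¬A)
Truth table (Z A | Expr1 Expr2):
  T T |   T     T
  T F |   F     F
  F T |   F     F
  F F |   T     T
All 4 rows agree, so the expressions are logically equivalent.

Yes


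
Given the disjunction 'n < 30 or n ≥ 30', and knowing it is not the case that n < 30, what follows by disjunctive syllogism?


Disjunctive syllogism: P ∨ Q, ¬P ⊢ Q
Disjunction: n < 30 ∨ n ≥ 30
We know it is not the case that n < 30.
By disjunctive syllogism, the other disjunct must be true.

n ≥ 30


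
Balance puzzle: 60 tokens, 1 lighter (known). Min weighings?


Each weighing has 3 outcomes (left heavy / balance / right heavy), so k weighings distinguish at most 3^k cases; splitting into three near-equal groups achieves this.
Need 3^k ≥ 60: 3^3 = 27 < 60 ≤ 3^4 = 81
k = ⌈log₃(60)⌉ = 4

4


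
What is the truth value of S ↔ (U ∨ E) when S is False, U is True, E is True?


S = False, U = True, E = True
Step 1: U ∨ E = True OR True = True
Step 2: S ↔ (True): true when both sides have same truth value.
Result: False ↔ True = False

False


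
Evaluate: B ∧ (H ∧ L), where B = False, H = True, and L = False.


B = False, H = True, L = False
Step 1: H ∧ L = True AND False = False
Step 2: B ∧ False = False AND False = False
AND is true only when ALL operands are true.

False


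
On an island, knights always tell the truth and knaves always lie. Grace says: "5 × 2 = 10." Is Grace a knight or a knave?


Statement: "5 × 2 = 10."
Actual: 5 × 2 = 10
Claimed: 10
Statement is TRUE → Grace tells the truth → Knight

Knight


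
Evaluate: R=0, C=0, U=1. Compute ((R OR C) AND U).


R OR C = 0|0 = 0
0 AND 1 = 0

0


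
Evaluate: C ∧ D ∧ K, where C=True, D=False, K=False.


C = True, D = False, K = False
Expression: C ∧ D ∧ K
Step 1: C ∧ D = True AND False = False
Step 2: (False) ∧ K = False AND False = False

False


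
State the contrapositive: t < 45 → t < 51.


Original: If t < 45, then t < 51
Contrapositive: If ¬Q, then ¬P
Negate Q: not (t < 51)
Negate P: not (t < 45)

If not (t < 51), then not (t < 45).


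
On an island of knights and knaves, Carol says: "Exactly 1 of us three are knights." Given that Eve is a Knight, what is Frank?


Carol claims exactly 1 knights among Carol, Eve, Frank.
Given: Eve is a Knight.

Case 1: Carol is a Knight (tells truth)
  Then exactly 1 of the three are knights.
  Counting Carol, Eve: 2 knight(s) so far. Need -1 more → impossible.
Case 2: Carol is a Knave (lies)
  Then the count is NOT 1.
  If Frank = Knave, count = 1 = 1 → claim would be true, contradicts lie.
  If Frank = Knight, count = 2 ≠ 1 → lie confirmed ✓

Frank is a Knight.

Knight


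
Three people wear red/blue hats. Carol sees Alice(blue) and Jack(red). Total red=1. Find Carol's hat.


Total red = 1, seen red = 1
Own red = 1 - 1 = 0
Carol's hat is blue.

blue


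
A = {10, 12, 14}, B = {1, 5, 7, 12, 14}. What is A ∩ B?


A = {10, 12, 14}
B = {1, 5, 7, 12, 14}
Operation: intersection
Elements in both: 12, 14

{12, 14}


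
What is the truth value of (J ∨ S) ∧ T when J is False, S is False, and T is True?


J = False, S = False, T = True
Step 1: J ∨ S = False OR False = False
Step 2: False ∧ T = False AND True = False
OR is true when at least one operand is true; AND requires both.

False


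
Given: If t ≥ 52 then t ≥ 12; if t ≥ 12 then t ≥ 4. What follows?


Hypothetical syllogism: P → Q, Q → R ⊢ P → R
Premise 1: t ≥ 52 → t ≥ 12
Premise 2: t ≥ 12 → t ≥ 4
Chain the implications: the middle term (t ≥ 12) links the two.
Conclusion: If t ≥ 52, then t ≥ 4.

If t ≥ 52, then t ≥ 4.


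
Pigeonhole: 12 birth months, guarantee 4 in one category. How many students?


Pigeonhole: to guarantee k in one of n categories, need (k-1)×n + 1.
k = 4, n = 12
Minimum = (4-1) × 12 + 1 = 3 × 12 + 1

37


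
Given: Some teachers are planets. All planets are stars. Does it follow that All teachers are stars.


Premise 1: Some teachers are planets.
Premise 2: All planets are stars.
Conclusion: All teachers are stars.
Fallacy: illicit minor. The minor term (teachers) is distributed in the conclusion ('All teachers ...') but undistributed in its premise ('Some teachers are planets' doesn't cover all teachers).
Only 'Some teachers are stars' follows, not 'All'.

Invalid


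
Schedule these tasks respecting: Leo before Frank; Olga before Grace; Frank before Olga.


Constraints: Leo before Frank; Olga before Grace; Frank before Olga
Method: repeatedly schedule the remaining task that has no remaining task required before it.
  Step 1: remaining {Leo, Olga, Frank, Grace}; every task except Leo still has a predecessor pending → schedule Leo.
  Step 2: remaining {Olga, Frank, Grace}; every task except Frank still has a predecessor pending → schedule Frank.
  Step 3: remaining {Olga, Grace}; every task except Olga still has a predecessor pending → schedule Olga.
  Step 4: only Grace remains → schedule Grace.
Resulting order:

Leo → Frank → Olga → Grace


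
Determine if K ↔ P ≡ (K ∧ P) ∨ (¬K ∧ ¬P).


Expression 1: K ↔ P
Expression 2: (K ∧ P) ∨ (¬K ∧ ¬P)
Truth table (K P | Expr1 Expr2):
  T T |   T     T
  T F |   F     F
  F T |   F     F
  F F |   T     T
All 4 rows agree, so the expressions are logically equivalent.

Yes


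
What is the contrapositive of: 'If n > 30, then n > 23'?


Original: If n > 30, then n > 23
Contrapositive: If ¬Q, then ¬P
Negate Q: not (n > 23)
Negate P: not (n > 30)

If not (n > 23), then not (n > 30).


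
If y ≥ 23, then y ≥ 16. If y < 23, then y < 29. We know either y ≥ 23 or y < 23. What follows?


Constructive dilemma: (P → Q) ∧ (R → S), P ∨ R ⊢ Q ∨ S
Premise 1: y ≥ 23 → y ≥ 16
Premise 2: y < 23 → y < 29
Premise 3: y ≥ 23 ∨ y < 23
Case 1: Assuming y ≥ 23, then by Premise 1, y ≥ 16.
Case 2: Assuming y < 23, then by Premise 2, y < 29.
Since one of y ≥ 23 or y < 23 must hold, we get y ≥ 16 or y < 29.

y ≥ 16 or y < 29.


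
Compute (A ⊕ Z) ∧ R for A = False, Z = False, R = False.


A = False, Z = False, R = False
Step 1: A ⊕ Z = False XOR False = False
Step 2: False ∧ R = False AND False = False
XOR true when exactly one of A,Z is true; then AND with R.

False


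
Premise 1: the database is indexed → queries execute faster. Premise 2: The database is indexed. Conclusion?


Modus ponens: P → Q, P ⊢ Q
P: the database is indexed
Q: queries execute faster
We have P → Q and P is true.
By modus ponens, Q must be true.

Queries execute faster


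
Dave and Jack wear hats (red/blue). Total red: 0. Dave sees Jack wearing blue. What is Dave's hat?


Total red = 0, Jack = blue
Red accounted for: 0
Remaining for Dave: 0
Dave's hat is blue.

blue


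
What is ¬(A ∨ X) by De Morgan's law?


De Morgan's law: ¬(P ∨ Q) ≡ ¬P ∧ ¬Q
¬(A ∨ X) = ¬A ∧ ¬X

¬A ∧ ¬X


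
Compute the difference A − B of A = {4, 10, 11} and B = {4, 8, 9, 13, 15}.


A = {4, 10, 11}
B = {4, 8, 9, 13, 15}
Operation: difference A − B
In A but not B: 10, 11

{10, 11}


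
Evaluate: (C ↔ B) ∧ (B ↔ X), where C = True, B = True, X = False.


C = True, B = True, X = False
Step 1: C ↔ B is true when C and B have the same value. Result: True
Step 2: B ↔ X is true when B and X have the same value. Result: False
Step 3: True ∧ False = False

False


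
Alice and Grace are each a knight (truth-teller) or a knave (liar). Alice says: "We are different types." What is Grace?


Alice says: "We are different types."
Case 1: Alice is a Knight (truth-teller)
  Statement is true → they ARE different → Grace is a Knave
Case 2: Alice is a Knave (liar)
  Statement is false → they are NOT different → Grace is a Knave
In both cases, Grace is a Knave.

Knave


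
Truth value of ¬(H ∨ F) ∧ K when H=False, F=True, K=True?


H = False, F = True, K = True
Expression: ¬(H ∨ F) ∧ K
Step 1: H ∨ F = False OR True = True
Step 2: ¬(H ∨ F) = NOT True = False
Step 3: (False) ∧ K = False AND True = False

False


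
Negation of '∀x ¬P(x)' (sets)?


Original: ∀x ¬P(x)
Rule: ¬∀→∃, ¬∃→∀, negate predicate.
Negation: ∃x P(x)

∃x P(x)


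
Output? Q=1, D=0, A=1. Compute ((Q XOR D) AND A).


Q XOR D = 1^0 = 1
1 AND 1 = 1

1


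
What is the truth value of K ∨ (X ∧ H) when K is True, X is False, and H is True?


K = True, X = False, H = True
Step 1: X ∧ H = False AND True = False
Step 2: K ∨ False = True OR False = True
AND evaluated first (higher precedence); then OR applied.

True


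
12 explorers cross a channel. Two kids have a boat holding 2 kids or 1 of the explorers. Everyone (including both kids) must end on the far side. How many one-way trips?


Per crossing of one of the explorers: kids→, one←, one of the explorers→, one← = 4 trips
12 × 4 = 48, + 1 final kids→ = 49
Minimum trips = 49

49


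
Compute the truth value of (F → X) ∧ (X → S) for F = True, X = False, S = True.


F = True, X = False, S = True
Step 1: F → X is false only when F=True and X=False. Result: False
Step 2: X → S is false only when X=True and S=False. Result: True
Step 3: False ∧ True = False

False


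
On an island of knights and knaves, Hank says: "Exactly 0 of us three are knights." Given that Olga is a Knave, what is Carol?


Hank claims exactly 0 knights among Hank, Olga, Carol.
Given: Olga is a Knave.

Case 1: Hank is a Knight (tells truth)
  Then exactly 0 of the three are knights.
  Counting Hank, Olga: 1 knight(s) so far. Need -1 more → impossible.
Case 2: Hank is a Knave (lies)
  Then the count is NOT 0.
  If Carol = Knave, count = 0 = 0 → claim would be true, contradicts lie.
  If Carol = Knight, count = 1 ≠ 0 → lie confirmed ✓

Carol is a Knight.

Knight


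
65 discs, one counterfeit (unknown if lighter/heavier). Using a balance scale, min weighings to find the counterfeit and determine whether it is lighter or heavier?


Let n = 65. 130 possibilities (n discs × lighter/heavier); each weighing has 3 outcomes.
Bound for k weighings: say the first weighing puts j discs on each pan. If it tips, the 2j weighed discs remain suspects (each with a known direction) and k-1 weighings give 3^(k-1) outcomes; 3^(k-1) is odd, so 2j ≤ 3^(k-1) - 1. If it balances, the n - 2j unweighed discs remain with direction unknown: 2(n - 2j) ≤ 3^(k-1) - 1 by the same parity argument. Adding, n ≤ (3^(k-1) - 1) + (3^(k-1) - 1)/2 = (3^k - 3)/2, and the classical three-group strategy achieves this (3 discs in 2 weighings, 12 in 3, 39 in 4, 120 in 5).
So we need the smallest k with (3^k - 3)/2 ≥ 65.
k = 4: (3^4 - 3)/2 = 39 < 65 ✗
k = 5: (3^5 - 3)/2 = 120 ≥ 65 ✓

5


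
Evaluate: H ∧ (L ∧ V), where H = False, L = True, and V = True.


H = False, L = True, V = True
Step 1: L ∧ V = True AND True = True
Step 2: H ∧ True = False AND True = False
AND is true only when ALL operands are true.

False


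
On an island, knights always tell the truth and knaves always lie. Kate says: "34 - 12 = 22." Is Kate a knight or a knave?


Statement: "34 - 12 = 22."
Actual: 34 - 12 = 22
Claimed: 22
Statement is TRUE → Kate tells the truth → Knight

Knight


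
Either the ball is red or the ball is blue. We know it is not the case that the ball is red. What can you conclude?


Disjunctive syllogism: P ∨ Q, ¬P ⊢ Q
Disjunction: the ball is red ∨ the ball is blue
We know it is not the case that the ball is red.
By disjunctive syllogism, the other disjunct must be true.

The ball is blue


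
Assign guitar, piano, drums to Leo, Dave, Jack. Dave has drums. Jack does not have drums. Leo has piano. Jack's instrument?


From clues:
  Dave → drums
  Leo → piano
By elimination, Jack gets the remaining.

guitar


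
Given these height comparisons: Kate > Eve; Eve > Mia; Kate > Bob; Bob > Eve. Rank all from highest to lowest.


Constraints: Kate > Eve; Eve > Mia; Kate > Bob; Bob > Eve
Method: at each step, the next-highest is the one remaining person who never appears on the smaller side of a constraint between remaining people.
  Step 1: remaining {Eve, Bob, Mia, Kate}; on the smaller side: {Eve, Bob, Mia} → Kate is next (Kate > Eve; Kate > Bob).
  Step 2: remaining {Eve, Bob, Mia}; on the smaller side: {Eve, Mia} → Bob is next (Bob > Eve).
  Step 3: remaining {Eve, Mia}; on the smaller side: {Mia} → Eve is next (Eve > Mia).
  Step 4: only Mia remains → lowest.
Final ranking (highest to lowest):

Kate > Bob > Eve > Mia


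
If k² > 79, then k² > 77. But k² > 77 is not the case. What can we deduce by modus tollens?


Modus tollens: P → Q, ¬Q ⊢ ¬P
P: k² > 79
Q: k² > 77
We have P → Q and Q is false.
By modus tollens, P must be false.

It is not the case that k² > 79


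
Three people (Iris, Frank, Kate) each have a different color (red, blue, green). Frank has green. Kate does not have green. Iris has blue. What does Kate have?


From clues:
  Iris → blue
  Frank → green
By elimination, Kate gets the remaining.

red


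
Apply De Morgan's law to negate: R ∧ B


De Morgan's law: ¬(P ∧ Q) ≡ ¬P ∨ ¬Q
¬(R ∧ B) = ¬R ∨ ¬B

¬R ∨ ¬B


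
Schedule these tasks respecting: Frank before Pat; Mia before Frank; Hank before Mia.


Constraints: Frank before Pat; Mia before Frank; Hank before Mia
Method: repeatedly schedule the remaining task that has no remaining task required before it.
  Step 1: remaining {Frank, Mia, Pat, Hank}; every task except Hank still has a predecessor pending → schedule Hank.
  Step 2: remaining {Frank, Mia, Pat}; every task except Mia still has a predecessor pending → schedule Mia.
  Step 3: remaining {Frank, Pat}; every task except Frank still has a predecessor pending → schedule Frank.
  Step 4: only Pat remains → schedule Pat.
Resulting order:

Hank → Mia → Frank → Pat


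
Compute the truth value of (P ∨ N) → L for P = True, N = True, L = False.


P = True, N = True, L = False
Step 1: P ∨ N = True OR True = True
Step 2: (True) → L: false only when antecedent=True and L=False.
Result: False

False


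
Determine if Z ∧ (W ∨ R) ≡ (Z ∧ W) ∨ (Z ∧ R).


Expression 1: Z ∧ (W ∨ R)
Expression 2: (Z ∧ W) ∨ (Z ∧ R)
Truth table (Z W R | Expr1 Expr2):
  T T T |   T     T
  T T F |   T     T
  T F T |   T     T
  T F F |   F     F
  F T T |   F     F
  F T F |   F     F
  F F T |   F     F
  F F F |   F     F
All 8 rows agree, so the expressions are logically equivalent.

Yes


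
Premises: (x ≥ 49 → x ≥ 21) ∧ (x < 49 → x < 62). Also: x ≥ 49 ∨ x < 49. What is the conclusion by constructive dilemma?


Constructive dilemma: (P → Q) ∧ (R → S), P ∨ R ⊢ Q ∨ S
Premise 1: x ≥ 49 → x ≥ 21
Premise 2: x < 49 → x < 62
Premise 3: x ≥ 49 ∨ x < 49
Case 1: Assuming x ≥ 49, then by Premise 1, x ≥ 21.
Case 2: Assuming x < 49, then by Premise 2, x < 62.
Since one of x ≥ 49 or x < 49 must hold, we get x ≥ 21 or x < 62.

x ≥ 21 or x < 62.


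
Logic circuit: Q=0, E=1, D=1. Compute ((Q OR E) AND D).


Q OR E = 0|1 = 1
1 AND 1 = 1

1


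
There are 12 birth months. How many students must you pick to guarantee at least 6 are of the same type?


Pigeonhole: to guarantee k in one of n categories, need (k-1)×n + 1.
k = 6, n = 12
Minimum = (6-1) × 12 + 1 = 5 × 12 + 1

61


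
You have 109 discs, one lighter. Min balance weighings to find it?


Each weighing has 3 outcomes (left heavy / balance / right heavy), so k weighings distinguish at most 3^k cases; splitting into three near-equal groups achieves this.
Need 3^k ≥ 109: 3^4 = 81 < 109 ≤ 3^5 = 243
k = ⌈log₃(109)⌉ = 5

5


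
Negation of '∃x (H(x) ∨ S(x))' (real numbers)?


Original: ∃x (H(x) ∨ S(x))
Rule: ¬∀→∃, ¬∃→∀, negate predicate.
Negation: ∀x (¬H(x) ∧ ¬S(x))

∀x (¬H(x) ∧ ¬S(x))


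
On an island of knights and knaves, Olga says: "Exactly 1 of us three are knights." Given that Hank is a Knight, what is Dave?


Olga claims exactly 1 knights among Olga, Hank, Dave.
Given: Hank is a Knight.

Case 1: Olga is a Knight (tells truth)
  Then exactly 1 of the three are knights.
  Counting Olga, Hank: 2 knight(s) so far. Need -1 more → impossible.
Case 2: Olga is a Knave (lies)
  Then the count is NOT 1.
  If Dave = Knave, count = 1 = 1 → claim would be true, contradicts lie.
  If Dave = Knight, count = 2 ≠ 1 → lie confirmed ✓

Dave is a Knight.

Knight


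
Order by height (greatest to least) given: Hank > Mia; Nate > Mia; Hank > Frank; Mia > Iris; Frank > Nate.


Constraints: Hank > Mia; Nate > Mia; Hank > Frank; Mia > Iris; Frank > Nate
Method: at each step, the next-highest is the one remaining person who never appears on the smaller side of a constraint between remaining people.
  Step 1: remaining {Mia, Frank, Nate, Hank, Iris}; on the smaller side: {Mia, Frank, Nate, Iris} → Hank is next (Hank > Mia; Hank > Frank).
  Step 2: remaining {Mia, Frank, Nate, Iris}; on the smaller side: {Mia, Nate, Iris} → Frank is next (Frank > Nate).
  Step 3: remaining {Mia, Nate, Iris}; on the smaller side: {Mia, Iris} → Nate is next (Nate > Mia).
  Step 4: remaining {Mia, Iris}; on the smaller side: {Iris} → Mia is next (Mia > Iris).
  Step 5: only Iris remains → lowest.
Final ranking (highest to lowest):

Hank > Frank > Nate > Mia > Iris


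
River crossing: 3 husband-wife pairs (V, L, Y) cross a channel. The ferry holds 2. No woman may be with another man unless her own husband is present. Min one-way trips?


Label couples V, L, Y (H = husband, W = wife).
Counting alone: 6 people, the ferry carries 2 and someone must bring it back, so each round trip nets at most +1 on the far side until the last crossing → at least 9 trips. The jealousy constraint makes 9 impossible; the shortest valid schedule has 11:
1. WV+WL →  (far: WV,WL; near: HV,HL,HY,WY)
2. WV ←       (far: WL; near: HV,HL,HY,WV,WY)
3. WV+WY →  (far: WV,WL,WY; near: HV,HL,HY)
4. WV ←       (far: WL,WY; near: HV,HL,HY,WV)
5. HL+HY →  (far: HL,WL,HY,WY; near: HV,WV)
6. HL+WL ←  (far: HY,WY; near: HV,WV,HL,WL)
7. HV+HL →  (far: HV,HL,HY,WY; near: WV,WL)
8. WY ←       (far: HV,HL,HY; near: WV,WL,WY)
9. WV+WL →  (far: HV,WV,HL,WL,HY; near: WY)
10. HY ←      (far: HV,WV,HL,WL; near: HY,WY)
11. HY+WY → (far: all six; near: empty)
In every state each wife is either with her husband or with no other man.
Minimum trips = 11

11


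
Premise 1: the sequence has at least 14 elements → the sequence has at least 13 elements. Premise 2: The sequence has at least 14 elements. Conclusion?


Modus ponens: P → Q, P ⊢ Q
P: the sequence has at least 14 elements
Q: the sequence has at least 13 elements
We have P → Q and P is true.
By modus ponens, Q must be true.

The sequence has at least 13 elements


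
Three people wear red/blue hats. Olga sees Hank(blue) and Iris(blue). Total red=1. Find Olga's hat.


Total red = 1, seen red = 0
Own red = 1 - 0 = 1
Olga's hat is red.

red


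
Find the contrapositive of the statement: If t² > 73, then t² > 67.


Original: If t² > 73, then t² > 67
Contrapositive: If ¬Q, then ¬P
Negate Q: not (t² > 67)
Negate P: not (t² > 73)

If not (t² > 67), then not (t² > 73).


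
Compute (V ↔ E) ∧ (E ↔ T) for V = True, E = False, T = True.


V = True, E = False, T = True
Step 1: V ↔ E is true when V and E have the same value. Result: False
Step 2: E ↔ T is true when E and T have the same value. Result: False
Step 3: False ∧ False = False

False


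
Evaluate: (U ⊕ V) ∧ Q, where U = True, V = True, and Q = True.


U = True, V = True, Q = True
Step 1: U ⊕ V = True XOR True = False
Step 2: False ∧ Q = False AND True = False
XOR true when exactly one of U,V is true; then AND with Q.

False


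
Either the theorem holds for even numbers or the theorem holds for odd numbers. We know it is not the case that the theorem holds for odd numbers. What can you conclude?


Disjunctive syllogism: P ∨ Q, ¬P ⊢ Q
Disjunction: the theorem holds for even numbers ∨ the theorem holds for odd numbers
We know it is not the case that the theorem holds for odd numbers.
By disjunctive syllogism, the other disjunct must be true.

The theorem holds for even numbers


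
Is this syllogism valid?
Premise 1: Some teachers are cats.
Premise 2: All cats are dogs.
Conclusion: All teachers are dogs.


Premise 1: Some teachers are cats.
Premise 2: All cats are dogs.
Conclusion: All teachers are dogs.
Fallacy: illicit minor. The minor term (teachers) is distributed in the conclusion ('All teachers ...') but undistributed in its premise ('Some teachers are cats' doesn't cover all teachers).
Only 'Some teachers are dogs' follows, not 'All'.

Invalid


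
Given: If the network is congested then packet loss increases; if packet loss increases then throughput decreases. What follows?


Hypothetical syllogism: P → Q, Q → R ⊢ P → R
Premise 1: the network is congested → packet loss increases
Premise 2: packet loss increases → throughput decreases
Chain the implications: the middle term (packet loss increases) links the two.
Conclusion: If the network is congested, then throughput decreases.

If the network is congested, then throughput decreases.


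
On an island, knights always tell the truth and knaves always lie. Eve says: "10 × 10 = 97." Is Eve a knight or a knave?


Statement: "10 × 10 = 97."
Actual: 10 × 10 = 100
Claimed: 97
Statement is FALSE → Eve lies → Knave

Knave


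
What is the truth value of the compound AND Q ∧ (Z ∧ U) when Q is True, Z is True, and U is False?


Q = True, Z = True, U = False
Step 1: Z ∧ U = True AND False = False
Step 2: Q ∧ False = True AND False = False
AND is true only when ALL operands are true.

False
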